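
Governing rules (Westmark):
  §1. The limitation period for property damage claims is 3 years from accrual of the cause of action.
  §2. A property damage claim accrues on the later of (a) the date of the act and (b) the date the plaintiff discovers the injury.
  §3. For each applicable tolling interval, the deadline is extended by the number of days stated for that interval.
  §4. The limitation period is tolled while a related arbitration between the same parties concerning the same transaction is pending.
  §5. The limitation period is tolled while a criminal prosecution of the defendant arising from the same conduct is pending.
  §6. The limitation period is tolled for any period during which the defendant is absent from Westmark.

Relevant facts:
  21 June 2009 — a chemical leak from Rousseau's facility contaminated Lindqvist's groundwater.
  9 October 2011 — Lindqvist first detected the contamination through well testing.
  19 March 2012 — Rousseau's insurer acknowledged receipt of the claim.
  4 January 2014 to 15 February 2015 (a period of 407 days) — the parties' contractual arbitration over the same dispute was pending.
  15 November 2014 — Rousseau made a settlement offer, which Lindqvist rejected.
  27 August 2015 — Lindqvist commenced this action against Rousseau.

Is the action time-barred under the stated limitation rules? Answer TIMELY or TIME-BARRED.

TIMELY

Because discovery on 9 October 2011 post-dates the 21 June 2009 act, accrual under the later-of rule falls on 9 October 2011.
Adding the 3 years base period to 9 October 2011 gives a deadline of 9 October 2014, before any tolling.
Because the pending related arbitration ran from 4 January 2014 to 15 February 2015, the deadline is extended by 407 days to 20 November 2015.
Nothing else in the chronology tolls or restarts the period.
The 27 August 2015 filing precedes the 20 November 2015 deadline; the claim is timely.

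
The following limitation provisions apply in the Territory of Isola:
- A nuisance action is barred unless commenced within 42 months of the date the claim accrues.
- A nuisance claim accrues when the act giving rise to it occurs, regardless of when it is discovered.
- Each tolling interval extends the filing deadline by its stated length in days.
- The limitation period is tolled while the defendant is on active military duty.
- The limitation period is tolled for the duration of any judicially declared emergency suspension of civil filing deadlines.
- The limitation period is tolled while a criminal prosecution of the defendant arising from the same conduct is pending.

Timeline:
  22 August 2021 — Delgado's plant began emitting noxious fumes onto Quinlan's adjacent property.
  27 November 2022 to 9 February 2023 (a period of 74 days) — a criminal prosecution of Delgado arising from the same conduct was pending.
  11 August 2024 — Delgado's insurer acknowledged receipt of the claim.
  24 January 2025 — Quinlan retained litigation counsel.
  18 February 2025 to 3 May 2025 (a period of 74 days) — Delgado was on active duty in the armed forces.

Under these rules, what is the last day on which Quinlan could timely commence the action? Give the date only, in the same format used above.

The limitation period began to run on 22 August 2021.
Adding the 42 months base period to 22 August 2021 gives a deadline of 22 February 2025, before any tolling.
The pending criminal prosecution from 27 November 2022 to 9 February 2023 tolled the period for 74 days, extending the deadline to 7 May 2025.
The period was tolled for 74 days by the defendant's active military service (18 February 2025 to 3 May 2025), pushing the deadline to 20 July 2025.
Nothing else in the chronology tolls or restarts the period.

20 July 2025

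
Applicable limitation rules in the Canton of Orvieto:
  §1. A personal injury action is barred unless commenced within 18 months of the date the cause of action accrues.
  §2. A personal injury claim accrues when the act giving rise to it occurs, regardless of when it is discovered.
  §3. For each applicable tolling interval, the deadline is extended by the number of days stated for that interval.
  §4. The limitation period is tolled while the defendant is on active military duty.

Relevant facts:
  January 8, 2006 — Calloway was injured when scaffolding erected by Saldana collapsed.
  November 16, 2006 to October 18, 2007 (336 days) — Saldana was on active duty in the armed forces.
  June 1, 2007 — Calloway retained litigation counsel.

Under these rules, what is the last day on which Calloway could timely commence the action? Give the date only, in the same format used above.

The cause of action accrued on January 8, 2006, the date of the act.
Adding the 18 months base period to January 8, 2006 gives a deadline of July 8, 2007, before any tolling.
The defendant's active military service from November 16, 2006 to October 18, 2007 tolled the period for 336 days, extending the deadline to June 8, 2008.
None of the other events listed affects the running of the period under the stated rules.

June 8, 2008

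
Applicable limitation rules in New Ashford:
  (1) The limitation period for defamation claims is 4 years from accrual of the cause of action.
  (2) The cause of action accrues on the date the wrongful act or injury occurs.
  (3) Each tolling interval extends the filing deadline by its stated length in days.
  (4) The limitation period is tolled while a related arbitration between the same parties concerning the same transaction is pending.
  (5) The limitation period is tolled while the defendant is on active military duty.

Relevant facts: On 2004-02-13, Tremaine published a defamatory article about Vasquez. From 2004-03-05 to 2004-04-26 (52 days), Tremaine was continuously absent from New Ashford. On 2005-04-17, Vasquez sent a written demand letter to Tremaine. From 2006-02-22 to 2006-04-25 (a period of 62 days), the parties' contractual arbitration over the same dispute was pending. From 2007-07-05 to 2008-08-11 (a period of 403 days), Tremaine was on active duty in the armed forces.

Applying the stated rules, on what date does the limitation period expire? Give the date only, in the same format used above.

2009-05-23

The limitation period began to run on 2004-02-13.
4 years from 2004-02-13 is 2008-02-13.
Because the pending related arbitration ran from 2006-02-22 to 2006-04-25, the deadline is extended by 62 days to 2008-04-15.
The period was tolled for 403 days by the defendant's active military service (2007-07-05 to 2008-08-11), pushing the deadline to 2009-05-23.
The defendant's absence from the jurisdiction from 2004-03-05 to 2004-04-26 does not toll the period, because no stated rule makes the defendant's absence a tolling event.
None of the other events listed affects the running of the period under the stated rules.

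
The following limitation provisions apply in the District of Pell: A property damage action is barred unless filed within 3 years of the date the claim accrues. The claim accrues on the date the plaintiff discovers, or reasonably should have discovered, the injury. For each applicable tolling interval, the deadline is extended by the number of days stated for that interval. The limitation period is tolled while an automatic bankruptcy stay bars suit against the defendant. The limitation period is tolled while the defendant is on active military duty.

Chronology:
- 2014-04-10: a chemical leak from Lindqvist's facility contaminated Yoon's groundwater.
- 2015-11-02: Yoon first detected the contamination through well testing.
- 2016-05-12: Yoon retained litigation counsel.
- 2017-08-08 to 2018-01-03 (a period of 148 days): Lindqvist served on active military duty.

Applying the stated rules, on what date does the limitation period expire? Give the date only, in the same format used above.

The claim did not accrue until Yoon discovered the injury on 2015-11-02; the 2014-04-10 act date does not start the clock under the stated rule.
Adding the 3 years base period to 2015-11-02 gives a deadline of 2018-11-02, before any tolling.
The period was tolled for 148 days by the defendant's active military service (2017-08-08 to 2018-01-03), pushing the deadline to 2019-03-30.
The other events in the timeline have no effect on the limitation period under the stated rules.

2019-03-30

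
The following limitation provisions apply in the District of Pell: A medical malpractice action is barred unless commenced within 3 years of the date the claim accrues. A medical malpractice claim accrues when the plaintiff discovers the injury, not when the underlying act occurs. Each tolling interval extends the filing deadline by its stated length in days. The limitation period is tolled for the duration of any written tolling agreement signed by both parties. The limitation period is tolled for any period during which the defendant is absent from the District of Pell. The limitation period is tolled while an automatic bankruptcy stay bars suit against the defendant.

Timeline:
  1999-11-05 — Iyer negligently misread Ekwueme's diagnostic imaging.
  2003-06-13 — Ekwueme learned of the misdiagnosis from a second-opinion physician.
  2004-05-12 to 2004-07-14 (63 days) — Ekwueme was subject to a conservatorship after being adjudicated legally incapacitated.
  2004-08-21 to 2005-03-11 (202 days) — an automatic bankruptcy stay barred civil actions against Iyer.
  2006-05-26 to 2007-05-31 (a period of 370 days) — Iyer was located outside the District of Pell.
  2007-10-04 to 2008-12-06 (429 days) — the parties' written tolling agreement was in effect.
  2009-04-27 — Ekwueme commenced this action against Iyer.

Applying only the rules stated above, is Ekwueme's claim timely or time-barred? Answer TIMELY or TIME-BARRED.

TIME-BARRED

Under the discovery rule, the claim accrued on 2003-06-13, when Ekwueme discovered the injury — not on the 1999-11-05 date of the underlying act.
The untolled deadline — 3 years after 2003-06-13 — is 2006-06-13.
Because the automatic bankruptcy stay ran from 2004-08-21 to 2005-03-11, the deadline is extended by 202 days to 2007-01-01.
The period was tolled for 370 days by the defendant's absence from the jurisdiction (2006-05-26 to 2007-05-31), pushing the deadline to 2008-01-06.
Because the written tolling agreement ran from 2007-10-04 to 2008-12-06, the deadline is extended by 429 days to 2009-03-10.
No stated provision tolls the period for the plaintiff's incapacity, so the interval from 2004-05-12 to 2004-07-14 has no effect on the deadline.
Ekwueme filed on 2009-04-27, after the 2009-03-10 deadline, so the action is time-barred.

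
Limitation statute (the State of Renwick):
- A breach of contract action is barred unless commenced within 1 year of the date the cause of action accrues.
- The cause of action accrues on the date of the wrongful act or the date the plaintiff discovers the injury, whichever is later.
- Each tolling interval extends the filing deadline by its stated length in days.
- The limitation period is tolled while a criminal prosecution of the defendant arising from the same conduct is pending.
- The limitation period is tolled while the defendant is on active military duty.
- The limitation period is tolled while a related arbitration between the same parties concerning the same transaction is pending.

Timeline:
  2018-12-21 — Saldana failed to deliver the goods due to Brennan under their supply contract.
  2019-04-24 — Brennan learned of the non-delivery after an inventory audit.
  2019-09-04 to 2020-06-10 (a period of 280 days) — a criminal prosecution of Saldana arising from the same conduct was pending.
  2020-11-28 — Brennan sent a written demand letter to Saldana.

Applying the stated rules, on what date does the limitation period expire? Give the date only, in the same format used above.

2021-01-29

Taking the later of the act (2018-12-21) and discovery (2019-04-24), the claim accrued on 2019-04-24.
1 year from 2019-04-24 is 2020-04-24.
Because the pending criminal prosecution ran from 2019-09-04 to 2020-06-10, the deadline is extended by 280 days to 2021-01-29.
None of the other events listed affects the running of the period under the stated rules.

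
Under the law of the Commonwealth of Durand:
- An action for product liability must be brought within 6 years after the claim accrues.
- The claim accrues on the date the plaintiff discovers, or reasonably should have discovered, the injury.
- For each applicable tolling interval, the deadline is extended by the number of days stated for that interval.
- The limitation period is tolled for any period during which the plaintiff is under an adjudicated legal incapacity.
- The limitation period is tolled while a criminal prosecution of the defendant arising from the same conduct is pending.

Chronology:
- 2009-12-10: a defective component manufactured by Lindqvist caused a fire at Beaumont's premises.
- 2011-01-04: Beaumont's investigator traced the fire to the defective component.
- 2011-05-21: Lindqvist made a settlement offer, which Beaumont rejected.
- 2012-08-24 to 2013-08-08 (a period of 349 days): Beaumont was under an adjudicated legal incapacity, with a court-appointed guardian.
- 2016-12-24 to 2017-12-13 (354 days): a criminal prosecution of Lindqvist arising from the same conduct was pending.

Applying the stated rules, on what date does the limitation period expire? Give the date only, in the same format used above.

Accrual is tied to discovery, so the period began on 2011-01-04 rather than on 2009-12-10 when the act occurred.
6 years from 2011-01-04 is 2017-01-04.
The period was tolled for 349 days by the plaintiff's legal incapacity (2012-08-24 to 2013-08-08), pushing the deadline to 2017-12-19.
The pending criminal prosecution from 2016-12-24 to 2017-12-13 tolled the period for 354 days, extending the deadline to 2018-12-08.
The other events in the timeline have no effect on the limitation period under the stated rules.

2018-12-08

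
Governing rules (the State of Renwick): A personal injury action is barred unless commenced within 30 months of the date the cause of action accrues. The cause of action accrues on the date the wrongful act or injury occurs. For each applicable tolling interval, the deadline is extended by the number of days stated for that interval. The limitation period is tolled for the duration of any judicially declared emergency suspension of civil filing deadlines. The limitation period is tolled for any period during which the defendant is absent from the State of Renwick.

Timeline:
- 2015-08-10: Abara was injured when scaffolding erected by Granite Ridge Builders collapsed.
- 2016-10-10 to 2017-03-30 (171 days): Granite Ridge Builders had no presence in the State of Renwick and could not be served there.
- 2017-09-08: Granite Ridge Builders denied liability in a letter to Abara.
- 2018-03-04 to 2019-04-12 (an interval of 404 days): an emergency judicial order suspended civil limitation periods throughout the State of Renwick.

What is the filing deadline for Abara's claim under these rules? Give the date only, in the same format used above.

The limitation period began to run on 2015-08-10.
Adding the 30 months base period to 2015-08-10 gives a deadline of 2018-02-10, before any tolling.
The defendant's absence from the jurisdiction from 2016-10-10 to 2017-03-30 tolled the period for 171 days, extending the deadline to 2018-07-31.
Because the emergency suspension of filing deadlines ran from 2018-03-04 to 2019-04-12, the deadline is extended by 404 days to 2019-09-08.
None of the other events listed affects the running of the period under the stated rules.

2019-09-08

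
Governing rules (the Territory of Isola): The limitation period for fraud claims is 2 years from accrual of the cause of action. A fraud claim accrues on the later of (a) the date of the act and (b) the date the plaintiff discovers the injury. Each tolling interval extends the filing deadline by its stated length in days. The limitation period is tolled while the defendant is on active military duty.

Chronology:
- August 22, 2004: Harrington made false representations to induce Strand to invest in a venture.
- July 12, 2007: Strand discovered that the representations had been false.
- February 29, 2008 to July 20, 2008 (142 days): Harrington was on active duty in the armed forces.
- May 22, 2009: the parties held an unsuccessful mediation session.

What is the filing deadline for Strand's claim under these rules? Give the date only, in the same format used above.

December 1, 2009

Because discovery on July 12, 2007 post-dates the August 22, 2004 act, accrual under the later-of rule falls on July 12, 2007.
2 years from July 12, 2007 is July 12, 2009.
The period was tolled for 142 days by the defendant's active military service (February 29, 2008 to July 20, 2008), pushing the deadline to December 1, 2009.
The other events in the timeline have no effect on the limitation period under the stated rules.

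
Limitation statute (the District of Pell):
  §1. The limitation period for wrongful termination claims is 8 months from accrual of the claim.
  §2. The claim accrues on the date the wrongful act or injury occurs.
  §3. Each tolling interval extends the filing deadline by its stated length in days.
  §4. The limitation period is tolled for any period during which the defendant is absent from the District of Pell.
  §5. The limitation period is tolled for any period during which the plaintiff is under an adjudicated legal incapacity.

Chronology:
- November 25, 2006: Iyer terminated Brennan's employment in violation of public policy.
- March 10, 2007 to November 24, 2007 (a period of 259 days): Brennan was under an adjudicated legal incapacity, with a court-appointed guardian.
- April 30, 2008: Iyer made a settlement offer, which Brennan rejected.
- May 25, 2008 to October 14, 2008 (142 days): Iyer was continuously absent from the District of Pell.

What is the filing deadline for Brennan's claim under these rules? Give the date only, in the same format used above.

The claim accrued on November 25, 2006, when the wrongful act occurred.
8 months from November 25, 2006 is July 25, 2007.
Because the plaintiff's legal incapacity ran from March 10, 2007 to November 24, 2007, the deadline is extended by 259 days to April 9, 2008.
The defendant's absence from the jurisdiction starting May 25, 2008 came too late — the period had run on April 9, 2008 — and so does not extend the deadline.
The other events in the timeline have no effect on the limitation period under the stated rules.

April 9, 2008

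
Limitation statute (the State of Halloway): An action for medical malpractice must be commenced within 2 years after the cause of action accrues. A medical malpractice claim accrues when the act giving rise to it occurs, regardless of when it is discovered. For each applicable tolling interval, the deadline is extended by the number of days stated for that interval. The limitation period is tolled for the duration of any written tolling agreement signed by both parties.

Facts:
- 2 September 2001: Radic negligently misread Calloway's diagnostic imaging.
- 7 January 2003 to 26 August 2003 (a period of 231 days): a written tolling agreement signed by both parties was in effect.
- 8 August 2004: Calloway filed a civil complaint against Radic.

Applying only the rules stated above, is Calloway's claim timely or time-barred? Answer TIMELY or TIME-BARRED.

TIME-BARRED

The limitation period began to run on 2 September 2001.
Adding the 2 years base period to 2 September 2001 gives a deadline of 2 September 2003, before any tolling.
The written tolling agreement from 7 January 2003 to 26 August 2003 tolled the period for 231 days, extending the deadline to 20 April 2004.
Calloway filed on 8 August 2004, after the 20 April 2004 deadline, so the action is time-barred.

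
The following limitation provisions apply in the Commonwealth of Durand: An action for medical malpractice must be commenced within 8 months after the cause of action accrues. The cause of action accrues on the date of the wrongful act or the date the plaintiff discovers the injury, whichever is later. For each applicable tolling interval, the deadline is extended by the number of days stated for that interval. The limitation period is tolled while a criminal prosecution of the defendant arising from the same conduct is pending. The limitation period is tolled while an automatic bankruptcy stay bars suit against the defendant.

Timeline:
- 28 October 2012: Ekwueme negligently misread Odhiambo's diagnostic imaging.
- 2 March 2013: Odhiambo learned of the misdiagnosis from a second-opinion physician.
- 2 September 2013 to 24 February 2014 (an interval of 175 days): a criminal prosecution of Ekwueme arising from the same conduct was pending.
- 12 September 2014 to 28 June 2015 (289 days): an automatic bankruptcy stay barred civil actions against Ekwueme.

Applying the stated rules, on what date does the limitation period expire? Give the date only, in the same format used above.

26 April 2014

Because discovery on 2 March 2013 post-dates the 28 October 2012 act, accrual under the later-of rule falls on 2 March 2013.
The untolled deadline — 8 months after 2 March 2013 — is 2 November 2013.
The period was tolled for 175 days by the pending criminal prosecution (2 September 2013 to 24 February 2014), pushing the deadline to 26 April 2014.
The automatic bankruptcy stay starting 12 September 2014 came too late — the period had run on 26 April 2014 — and so does not extend the deadline.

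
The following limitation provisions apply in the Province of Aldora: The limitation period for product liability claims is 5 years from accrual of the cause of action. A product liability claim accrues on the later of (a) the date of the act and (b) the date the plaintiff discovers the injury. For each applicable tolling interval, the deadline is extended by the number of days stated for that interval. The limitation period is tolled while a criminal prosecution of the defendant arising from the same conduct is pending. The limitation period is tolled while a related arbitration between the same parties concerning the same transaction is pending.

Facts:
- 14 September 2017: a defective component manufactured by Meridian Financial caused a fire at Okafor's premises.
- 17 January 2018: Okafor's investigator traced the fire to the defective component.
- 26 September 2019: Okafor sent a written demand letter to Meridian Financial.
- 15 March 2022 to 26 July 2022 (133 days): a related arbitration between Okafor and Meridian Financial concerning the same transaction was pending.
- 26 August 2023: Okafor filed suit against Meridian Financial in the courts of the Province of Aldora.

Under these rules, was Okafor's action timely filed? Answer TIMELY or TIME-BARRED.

The claim accrued on 17 January 2018 — the later of the 14 September 2017 act and the 17 January 2018 discovery.
The untolled deadline — 5 years after 17 January 2018 — is 17 January 2023.
The period was tolled for 133 days by the pending related arbitration (15 March 2022 to 26 July 2022), pushing the deadline to 30 May 2023.
The other events in the timeline have no effect on the limitation period under the stated rules.
The 26 August 2023 filing falls after the 30 May 2023 deadline; the claim is time-barred.

TIME-BARRED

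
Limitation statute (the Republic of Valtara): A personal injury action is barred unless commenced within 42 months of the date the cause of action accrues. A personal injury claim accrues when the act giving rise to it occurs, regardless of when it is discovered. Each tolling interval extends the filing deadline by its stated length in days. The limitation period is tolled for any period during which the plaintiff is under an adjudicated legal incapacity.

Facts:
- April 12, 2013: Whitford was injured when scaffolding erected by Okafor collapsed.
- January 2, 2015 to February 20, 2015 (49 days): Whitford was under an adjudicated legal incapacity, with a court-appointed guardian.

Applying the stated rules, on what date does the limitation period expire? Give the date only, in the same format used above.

The cause of action accrued on April 12, 2013, the date of the act.
The untolled deadline — 42 months after April 12, 2013 — is October 12, 2016.
The period was tolled for 49 days by the plaintiff's legal incapacity (January 2, 2015 to February 20, 2015), pushing the deadline to November 30, 2016.

November 30, 2016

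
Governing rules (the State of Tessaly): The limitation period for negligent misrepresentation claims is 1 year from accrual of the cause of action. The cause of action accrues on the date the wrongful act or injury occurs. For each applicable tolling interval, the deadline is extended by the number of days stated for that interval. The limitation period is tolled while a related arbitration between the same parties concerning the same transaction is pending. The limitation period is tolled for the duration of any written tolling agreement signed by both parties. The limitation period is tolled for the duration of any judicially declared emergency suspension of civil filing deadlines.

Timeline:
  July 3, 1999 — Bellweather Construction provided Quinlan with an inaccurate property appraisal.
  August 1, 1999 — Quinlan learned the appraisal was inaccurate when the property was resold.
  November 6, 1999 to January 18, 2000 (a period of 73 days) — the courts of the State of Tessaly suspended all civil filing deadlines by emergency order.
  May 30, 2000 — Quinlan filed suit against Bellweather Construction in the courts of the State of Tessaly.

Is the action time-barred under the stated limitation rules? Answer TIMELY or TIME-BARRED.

Accrual is governed by the date of the act, so the period began to run on July 3, 1999; the later discovery on August 1, 1999 is irrelevant under the stated rule.
1 year from July 3, 1999 is July 3, 2000.
The period was tolled for 73 days by the emergency suspension of filing deadlines (November 6, 1999 to January 18, 2000), pushing the deadline to September 14, 2000.
Filing on May 30, 2000 beat the September 14, 2000 deadline — the action is timely.

TIMELY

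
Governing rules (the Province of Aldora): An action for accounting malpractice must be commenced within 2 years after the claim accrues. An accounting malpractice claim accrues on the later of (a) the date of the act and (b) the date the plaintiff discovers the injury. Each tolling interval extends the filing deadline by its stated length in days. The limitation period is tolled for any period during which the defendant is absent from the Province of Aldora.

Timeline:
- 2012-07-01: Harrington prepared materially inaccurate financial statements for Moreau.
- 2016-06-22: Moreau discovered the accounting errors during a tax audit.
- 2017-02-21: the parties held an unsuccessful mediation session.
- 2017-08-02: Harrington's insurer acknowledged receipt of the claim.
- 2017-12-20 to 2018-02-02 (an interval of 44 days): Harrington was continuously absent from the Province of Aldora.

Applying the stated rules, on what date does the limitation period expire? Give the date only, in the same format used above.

2018-08-05

The claim accrued on 2016-06-22 — the later of the 2012-07-01 act and the 2016-06-22 discovery.
The untolled deadline — 2 years after 2016-06-22 — is 2018-06-22.
The defendant's absence from the jurisdiction from 2017-12-20 to 2018-02-02 tolled the period for 44 days, extending the deadline to 2018-08-05.
Nothing else in the chronology tolls or restarts the period.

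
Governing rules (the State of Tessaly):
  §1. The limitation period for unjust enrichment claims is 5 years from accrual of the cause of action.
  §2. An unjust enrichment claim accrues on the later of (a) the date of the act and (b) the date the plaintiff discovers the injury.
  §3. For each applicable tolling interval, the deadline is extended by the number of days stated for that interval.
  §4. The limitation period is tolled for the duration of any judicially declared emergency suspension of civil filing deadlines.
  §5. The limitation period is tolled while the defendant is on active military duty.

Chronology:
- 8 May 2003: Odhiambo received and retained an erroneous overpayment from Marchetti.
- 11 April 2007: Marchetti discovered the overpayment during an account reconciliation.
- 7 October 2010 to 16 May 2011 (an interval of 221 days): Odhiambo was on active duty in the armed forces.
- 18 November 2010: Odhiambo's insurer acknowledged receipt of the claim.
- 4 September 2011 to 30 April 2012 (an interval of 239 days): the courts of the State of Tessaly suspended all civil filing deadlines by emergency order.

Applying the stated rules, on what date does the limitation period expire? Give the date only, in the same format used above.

The claim accrued on 11 April 2007 — the later of the 8 May 2003 act and the 11 April 2007 discovery.
The untolled deadline — 5 years after 11 April 2007 — is 11 April 2012.
The defendant's active military service from 7 October 2010 to 16 May 2011 tolled the period for 221 days, extending the deadline to 18 November 2012.
Because the emergency suspension of filing deadlines ran from 4 September 2011 to 30 April 2012, the deadline is extended by 239 days to 15 July 2013.
The other events in the timeline have no effect on the limitation period under the stated rules.

15 July 2013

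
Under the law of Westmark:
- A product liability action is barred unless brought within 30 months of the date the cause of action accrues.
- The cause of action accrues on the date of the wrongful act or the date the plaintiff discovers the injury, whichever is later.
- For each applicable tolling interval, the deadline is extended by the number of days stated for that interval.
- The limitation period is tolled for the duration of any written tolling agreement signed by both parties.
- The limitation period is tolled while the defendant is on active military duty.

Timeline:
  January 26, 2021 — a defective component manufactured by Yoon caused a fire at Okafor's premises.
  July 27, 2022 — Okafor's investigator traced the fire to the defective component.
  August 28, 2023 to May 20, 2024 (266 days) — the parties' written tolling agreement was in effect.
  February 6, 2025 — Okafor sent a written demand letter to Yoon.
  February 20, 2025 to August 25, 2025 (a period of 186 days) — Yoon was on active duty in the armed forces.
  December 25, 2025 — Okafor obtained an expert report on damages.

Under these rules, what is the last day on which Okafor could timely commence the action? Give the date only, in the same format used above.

Because discovery on July 27, 2022 post-dates the January 26, 2021 act, accrual under the later-of rule falls on July 27, 2022.
The untolled deadline — 30 months after July 27, 2022 — is January 27, 2025.
Because the written tolling agreement ran from August 28, 2023 to May 20, 2024, the deadline is extended by 266 days to October 20, 2025.
Because the defendant's active military service ran from February 20, 2025 to August 25, 2025, the deadline is extended by 186 days to April 24, 2026.
The other events in the timeline have no effect on the limitation period under the stated rules.

April 24, 2026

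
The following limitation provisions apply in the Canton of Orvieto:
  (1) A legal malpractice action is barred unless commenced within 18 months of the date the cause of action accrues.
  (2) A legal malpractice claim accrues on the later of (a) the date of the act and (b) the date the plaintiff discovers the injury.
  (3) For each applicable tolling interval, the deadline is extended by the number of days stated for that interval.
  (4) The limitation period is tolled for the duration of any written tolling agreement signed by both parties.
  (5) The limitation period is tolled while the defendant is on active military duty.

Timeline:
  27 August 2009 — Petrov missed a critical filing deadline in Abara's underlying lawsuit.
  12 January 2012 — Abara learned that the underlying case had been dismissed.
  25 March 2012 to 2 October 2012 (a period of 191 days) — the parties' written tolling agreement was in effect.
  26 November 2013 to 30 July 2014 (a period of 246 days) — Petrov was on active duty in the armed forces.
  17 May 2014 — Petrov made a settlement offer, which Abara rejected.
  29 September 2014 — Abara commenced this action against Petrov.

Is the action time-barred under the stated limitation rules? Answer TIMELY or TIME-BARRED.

TIME-BARRED

Because discovery on 12 January 2012 post-dates the 27 August 2009 act, accrual under the later-of rule falls on 12 January 2012.
The untolled deadline — 18 months after 12 January 2012 — is 12 July 2013.
The written tolling agreement from 25 March 2012 to 2 October 2012 tolled the period for 191 days, extending the deadline to 19 January 2014.
The period was tolled for 246 days by the defendant's active military service (26 November 2013 to 30 July 2014), pushing the deadline to 22 September 2014.
Nothing else in the chronology tolls or restarts the period.
Abara filed on 29 September 2014, after the 22 September 2014 deadline, so the action is time-barred.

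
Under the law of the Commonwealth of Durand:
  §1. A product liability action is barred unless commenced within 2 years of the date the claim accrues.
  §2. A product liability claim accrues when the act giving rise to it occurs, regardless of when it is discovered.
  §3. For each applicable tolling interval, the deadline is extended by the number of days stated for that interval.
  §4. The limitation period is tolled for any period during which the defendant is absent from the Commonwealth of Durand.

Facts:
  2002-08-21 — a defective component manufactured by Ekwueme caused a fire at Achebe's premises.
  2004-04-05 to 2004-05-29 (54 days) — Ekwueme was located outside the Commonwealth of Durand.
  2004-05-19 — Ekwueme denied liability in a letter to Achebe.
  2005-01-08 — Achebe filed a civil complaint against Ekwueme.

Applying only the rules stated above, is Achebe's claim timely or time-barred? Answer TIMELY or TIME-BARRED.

The claim accrued on 2002-08-21, when the wrongful act occurred.
The untolled deadline — 2 years after 2002-08-21 — is 2004-08-21.
The period was tolled for 54 days by the defendant's absence from the jurisdiction (2004-04-05 to 2004-05-29), pushing the deadline to 2004-10-14.
Nothing else in the chronology tolls or restarts the period.
Filing on 2005-01-08 missed the 2004-10-14 deadline — the action is time-barred.

TIME-BARRED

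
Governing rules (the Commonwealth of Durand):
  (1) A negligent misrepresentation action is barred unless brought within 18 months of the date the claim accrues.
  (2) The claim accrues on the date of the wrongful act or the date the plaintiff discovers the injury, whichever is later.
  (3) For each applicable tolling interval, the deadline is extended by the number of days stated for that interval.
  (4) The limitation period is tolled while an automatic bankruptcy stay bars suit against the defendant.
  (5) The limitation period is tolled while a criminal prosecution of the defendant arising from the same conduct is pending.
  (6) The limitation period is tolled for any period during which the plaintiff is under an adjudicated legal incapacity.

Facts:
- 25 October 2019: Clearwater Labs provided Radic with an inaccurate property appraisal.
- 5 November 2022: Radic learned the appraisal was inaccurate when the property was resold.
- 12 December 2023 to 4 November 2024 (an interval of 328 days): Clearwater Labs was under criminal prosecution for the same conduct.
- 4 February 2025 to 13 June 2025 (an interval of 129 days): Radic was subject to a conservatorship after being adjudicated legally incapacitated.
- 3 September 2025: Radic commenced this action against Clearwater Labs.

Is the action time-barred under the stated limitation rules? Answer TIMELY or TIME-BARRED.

TIME-BARRED

Taking the later of the act (25 October 2019) and discovery (5 November 2022), the claim accrued on 5 November 2022.
18 months from 5 November 2022 is 5 May 2024.
The period was tolled for 328 days by the pending criminal prosecution (12 December 2023 to 4 November 2024), pushing the deadline to 29 March 2025.
The plaintiff's legal incapacity from 4 February 2025 to 13 June 2025 tolled the period for 129 days, extending the deadline to 5 August 2025.
Filing on 3 September 2025 missed the 5 August 2025 deadline — the action is time-barred.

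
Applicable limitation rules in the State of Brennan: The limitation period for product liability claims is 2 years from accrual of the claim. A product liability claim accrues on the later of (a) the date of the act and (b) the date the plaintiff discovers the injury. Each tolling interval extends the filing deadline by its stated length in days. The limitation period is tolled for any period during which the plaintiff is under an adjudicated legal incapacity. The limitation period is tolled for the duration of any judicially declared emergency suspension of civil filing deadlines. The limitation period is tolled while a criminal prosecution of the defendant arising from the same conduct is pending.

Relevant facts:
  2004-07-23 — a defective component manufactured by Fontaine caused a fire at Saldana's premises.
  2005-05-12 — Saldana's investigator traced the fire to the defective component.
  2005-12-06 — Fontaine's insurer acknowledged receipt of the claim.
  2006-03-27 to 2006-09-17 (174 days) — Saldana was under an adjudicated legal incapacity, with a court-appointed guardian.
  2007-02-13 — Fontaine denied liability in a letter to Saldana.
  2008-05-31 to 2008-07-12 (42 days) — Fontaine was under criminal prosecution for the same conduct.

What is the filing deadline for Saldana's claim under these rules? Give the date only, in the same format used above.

Because discovery on 2005-05-12 post-dates the 2004-07-23 act, accrual under the later-of rule falls on 2005-05-12.
The untolled deadline — 2 years after 2005-05-12 — is 2007-05-12.
The plaintiff's legal incapacity from 2006-03-27 to 2006-09-17 tolled the period for 174 days, extending the deadline to 2007-11-02.
By the time the pending criminal prosecution began on 2008-05-31, the limitation period had already expired on 2007-11-02; that interval cannot revive it.
None of the other events listed affects the running of the period under the stated rules.

2007-11-02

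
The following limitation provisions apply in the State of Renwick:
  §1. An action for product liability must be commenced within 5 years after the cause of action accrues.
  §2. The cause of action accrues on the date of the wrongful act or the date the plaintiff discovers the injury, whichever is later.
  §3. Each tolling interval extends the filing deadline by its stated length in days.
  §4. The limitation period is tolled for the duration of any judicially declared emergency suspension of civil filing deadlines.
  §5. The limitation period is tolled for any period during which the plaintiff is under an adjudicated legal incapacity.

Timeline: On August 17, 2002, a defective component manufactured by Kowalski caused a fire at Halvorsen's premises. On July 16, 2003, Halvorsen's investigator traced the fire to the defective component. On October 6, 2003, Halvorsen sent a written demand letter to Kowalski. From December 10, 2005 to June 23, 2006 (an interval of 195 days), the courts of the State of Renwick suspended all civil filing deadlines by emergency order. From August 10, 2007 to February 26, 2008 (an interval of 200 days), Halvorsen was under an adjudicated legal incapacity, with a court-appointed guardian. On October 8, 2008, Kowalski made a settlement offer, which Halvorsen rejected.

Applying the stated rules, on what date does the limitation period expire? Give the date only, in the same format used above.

The claim accrued on July 16, 2003 — the later of the August 17, 2002 act and the July 16, 2003 discovery.
Adding the 5 years base period to July 16, 2003 gives a deadline of July 16, 2008, before any tolling.
The emergency suspension of filing deadlines from December 10, 2005 to June 23, 2006 tolled the period for 195 days, extending the deadline to January 27, 2009.
The period was tolled for 200 days by the plaintiff's legal incapacity (August 10, 2007 to February 26, 2008), pushing the deadline to August 15, 2009.
The other events in the timeline have no effect on the limitation period under the stated rules.

August 15, 2009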